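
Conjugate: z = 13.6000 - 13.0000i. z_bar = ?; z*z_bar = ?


z_bar = 13.6000 + 13.0000i
z*z_bar = 13.6^2 + (-13)^2 = 184.96 + 169 = 353.96

z_bar = 13.6000 + 13.0000i, z*z_bar = 353.96


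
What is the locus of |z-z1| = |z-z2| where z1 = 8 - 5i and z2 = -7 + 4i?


Equal distances means the locus is the perpendicular bisector of z1 and z2.
Midpoint = ((8+(-7))/2, (-5+4)/2) = (0.5000, -0.5000)

Perpendicular bisector through (0.5000, -0.5000)


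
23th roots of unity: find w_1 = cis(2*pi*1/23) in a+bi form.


Angle = 360*1/23 = 15.6522°
a = cos(15.6522°) = 0.9629
b = sin(15.6522°) = 0.2698

0.9629 + 0.2698i


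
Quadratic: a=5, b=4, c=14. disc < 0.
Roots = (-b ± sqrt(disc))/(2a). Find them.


disc = 4^2 - 4*5*14 = 16 - 280 = -264
sqrt(|disc|) = sqrt(264) = 16.2481
Real part = -4/(2*5) = -0.4000
Imag part = 16.2481/(2*5) = 1.6248

-0.4000 ± 1.6248i


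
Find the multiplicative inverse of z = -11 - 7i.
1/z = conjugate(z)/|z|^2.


|z|^2 = 121+49 = 170
1/z = (-11 + 7i)/170

1/z = -0.0647 + 0.0412i


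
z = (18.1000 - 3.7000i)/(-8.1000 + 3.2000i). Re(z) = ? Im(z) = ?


Multiply by conjugate: (18.1000 - 3.7000i)(-8.1000 - 3.2000i) / ((-8.1)^2 + 3.2^2)
Numerator real = 18.1*(-8.1) - (3.7)*3.2 = -158.45
Numerator imag = -3.7*(-8.1) - 18.1*3.2 = -27.95
Denominator = 75.85
Re(z) = -158.45/75.85 = -2.0890
Im(z) = -27.95/75.85 = -0.3685

Re(z) = -2.0890, Im(z) = -0.3685


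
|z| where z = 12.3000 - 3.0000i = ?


|z| = sqrt(12.3^2 + (-3)^2) = sqrt(151.29 + 9) = sqrt(160.29) = 12.6606

|z| = 12.6606


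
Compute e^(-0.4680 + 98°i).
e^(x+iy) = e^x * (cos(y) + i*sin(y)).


e^-0.4680 = 0.6263
cos(98°) = -0.1392
sin(98°) = 0.9903
Real = 0.6263*(-0.1392) = -0.0872
Imag = 0.6263*0.9903 = 0.6202

-0.0872 + 0.6202i


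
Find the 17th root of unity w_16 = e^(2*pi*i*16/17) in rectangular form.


Angle = 360*16/17 = 338.8235°
a = cos(338.8235°) = 0.9325
b = sin(338.8235°) = -0.3612

0.9325 - 0.3612i


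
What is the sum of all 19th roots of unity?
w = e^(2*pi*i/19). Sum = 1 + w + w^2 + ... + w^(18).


The sum of all 19th roots of unity is 0.
Geometric series: (1 - w^19)/(1 - w) = (1-1)/(1-w) = 0 since w^19 = 1, w ≠ 1.
Alternatively: coefficient of z^18 in z^19 - 1 is 0.

0


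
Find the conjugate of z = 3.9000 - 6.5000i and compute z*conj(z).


z_bar = 3.9000 + 6.5000i
z*z_bar = 3.9^2 + (-6.5)^2 = 15.21 + 42.25 = 57.46

z_bar = 3.9000 + 6.5000i, z*z_bar = 57.46


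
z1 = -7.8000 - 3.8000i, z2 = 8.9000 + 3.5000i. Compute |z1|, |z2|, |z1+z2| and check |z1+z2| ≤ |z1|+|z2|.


|z1| = sqrt((-7.8)^2 + (-3.8)^2) = sqrt(75.28) = 8.6764
|z2| = sqrt(8.9^2 + 3.5^2) = sqrt(91.46) = 9.5635
z1+z2 = 1.1000 - 0.3000i
|z1+z2| = sqrt(1.3) = 1.1402
|z1|+|z2| = 8.6764 + 9.5635 = 18.2399

|z1+z2| = 1.1402 ≤ |z1|+|z2| = 18.2399 (verified)


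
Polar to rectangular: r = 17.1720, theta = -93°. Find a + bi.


a = 17.1720*cos(-93°) = 17.1720*(-0.052336) = -0.8987
b = 17.1720*sin(-93°) = 17.1720*(-0.99863) = -17.1485

-0.8987 - 17.1485i


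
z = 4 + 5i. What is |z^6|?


|z| = sqrt(16+25) = sqrt(41) = 6.4031
|z^6| = |z|^6 = (sqrt(41))^6 = 41^3 = 68921

|z^6| = 68921


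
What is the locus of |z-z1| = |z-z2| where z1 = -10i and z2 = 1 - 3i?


Equal distances means the locus is the perpendicular bisector of z1 and z2.
Midpoint = ((0+1)/2, (-10+(-3))/2) = (0.5000, -6.5000)

Perpendicular bisector through (0.5000, -6.5000)


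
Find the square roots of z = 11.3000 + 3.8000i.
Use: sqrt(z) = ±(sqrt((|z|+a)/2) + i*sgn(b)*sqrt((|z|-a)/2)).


|z| = sqrt(127.69+14.44) = 11.9218
sqrt((|z|+a)/2) = sqrt((11.9218+11.3)/2) = sqrt(11.6109) = 3.4075
sqrt((|z|-a)/2) = sqrt((11.9218-11.3)/2) = sqrt(0.3109) = 0.5576

±(3.4075 + 0.5576i) i.e. 3.4075 + 0.5576i and -3.4075 - 0.5576i


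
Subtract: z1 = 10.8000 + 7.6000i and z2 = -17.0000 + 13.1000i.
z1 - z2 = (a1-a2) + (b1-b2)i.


Real: 10.8 + 17 = 27.8
Imag: 7.6 - 13.1 = -5.5

27.8000 - 5.5000i


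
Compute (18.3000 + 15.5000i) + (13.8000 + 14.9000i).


Real: 18.3 + 13.8 = 32.1
Imag: 15.5 + 14.9 = 30.4

32.1000 + 30.4000i


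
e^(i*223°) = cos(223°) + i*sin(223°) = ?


cos(223°) = -0.7314
sin(223°) = -0.6820

e^(i*223°) = -0.7314 - 0.6820i


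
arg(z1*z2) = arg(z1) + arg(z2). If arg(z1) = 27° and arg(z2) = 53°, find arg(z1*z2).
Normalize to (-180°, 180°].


arg(z1*z2) = 27° + 53° = 80°
Normalized to (-180°, 180°]: 80°

80°


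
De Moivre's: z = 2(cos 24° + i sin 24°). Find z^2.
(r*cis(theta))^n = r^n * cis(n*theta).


r^2 = 2^2 = 4
n*theta = 2*24° = 48° = 48° (mod 360)
a = 4*cos(48°) = 2.6765
b = 4*sin(48°) = 2.9726

4 cis(48°) = 2.6765 + 2.9726i


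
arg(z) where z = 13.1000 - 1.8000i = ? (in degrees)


Re = 13.1, Im = -1.8
arg = atan2(-1.8, 13.1) = -7.8237 degrees

arg(z) = -7.8237 degrees


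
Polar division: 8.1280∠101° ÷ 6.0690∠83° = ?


r = 8.1280 / 6.0690 = 1.3393
theta = 101° - 83° = 18° = 18° (mod 360)

1.3393 cis(18°)


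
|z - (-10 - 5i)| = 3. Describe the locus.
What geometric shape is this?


|z - z0| = r is a circle with center z0 and radius r.
Center = (-10, -5), radius = 3

Circle with center (-10, -5) and radius 3


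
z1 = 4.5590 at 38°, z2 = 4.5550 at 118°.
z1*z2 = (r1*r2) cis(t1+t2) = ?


r = 4.5590 * 4.5550 = 20.7662
theta = 38° + 118° = 156° = 156° (mod 360)

20.7662 cis(156°)


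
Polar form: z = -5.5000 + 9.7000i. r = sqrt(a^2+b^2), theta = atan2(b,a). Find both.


r = sqrt(30.25+94.09) = sqrt(124.34) = 11.1508
theta = atan2(9.7, -5.5) = 119.5537 degrees

r = 11.1508, theta = 119.5537 degrees


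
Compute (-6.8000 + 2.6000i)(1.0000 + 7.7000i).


Real = -6.8*1 - 2.6*7.7 = -6.8 - 20.02 = -26.82
Imag = -6.8*7.7 + 1*2.6 = -52.36 + 2.6 = -49.76

-26.8200 - 49.7600i


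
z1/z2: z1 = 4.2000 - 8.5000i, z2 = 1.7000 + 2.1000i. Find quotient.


Conjugate of z2 = 1.7000 - 2.1000i
Numerator: (4.2000 - 8.5000i)(1.7000 - 2.1000i) = -10.7100 - 23.2700i
Denominator: 1.7^2 + 2.1^2 = 7.3
Result = (-10.7100 - 23.2700i)/7.3

-1.4671 - 3.1877i


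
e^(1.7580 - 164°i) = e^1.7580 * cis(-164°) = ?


e^1.7580 = 5.8008
cos(-164°) = -0.96126
sin(-164°) = -0.27564
Real = 5.8008*(-0.96126) = -5.5761
Imag = 5.8008*(-0.27564) = -1.5989

-5.5761 - 1.5989i


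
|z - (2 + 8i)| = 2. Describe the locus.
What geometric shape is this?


|z - z0| = r is a circle with center z0 and radius r.
Center = (2, 8), radius = 2

Circle with center (2, 8) and radius 2


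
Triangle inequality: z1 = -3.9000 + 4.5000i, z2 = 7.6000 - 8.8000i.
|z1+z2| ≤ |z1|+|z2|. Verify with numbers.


|z1| = sqrt((-3.9)^2 + 4.5^2) = sqrt(35.46) = 5.9548
|z2| = sqrt(7.6^2 + (-8.8)^2) = sqrt(135.2) = 11.6276
z1+z2 = 3.7000 - 4.3000i
|z1+z2| = sqrt(32.18) = 5.6727
|z1|+|z2| = 5.9548 + 11.6276 = 17.5824

|z1+z2| = 5.6727 ≤ |z1|+|z2| = 17.5824 (verified)


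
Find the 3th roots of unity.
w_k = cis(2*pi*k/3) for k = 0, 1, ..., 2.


The 3th roots of unity are cis(360k/3°) for k=0..2
Angle step = 360/3 = 120°
Primitive root: cis(120°)
Primitive root = -0.5000 + 0.8660i

3 roots at angles: 0°, 120°, 240°


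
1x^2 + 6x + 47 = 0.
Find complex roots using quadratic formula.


disc = 6^2 - 4*1*47 = 36 - 188 = -152
sqrt(|disc|) = sqrt(152) = 12.3288
Real part = -6/(2*1) = -3.0000
Imag part = 12.3288/(2*1) = 6.1644

-3.0000 ± 6.1644i


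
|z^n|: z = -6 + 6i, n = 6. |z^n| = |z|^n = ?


|z| = sqrt(36+36) = sqrt(72) = 8.4853
|z^6| = |z|^6 = (sqrt(72))^6 = 72^3 = 373248

|z^6| = 373248


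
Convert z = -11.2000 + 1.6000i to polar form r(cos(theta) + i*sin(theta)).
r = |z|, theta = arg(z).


r = sqrt(125.44+2.56) = sqrt(128) = 11.3137
theta = atan2(1.6, -11.2) = 171.8699 degrees

r = 11.3137, theta = 171.8699 degrees


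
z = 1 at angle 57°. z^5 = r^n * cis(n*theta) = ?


r^5 = 1^5 = 1
n*theta = 5*57° = 285° = 285° (mod 360)
a = 1*cos(285°) = 0.2588
b = 1*sin(285°) = -0.9659

1 cis(285°) = 0.2588 - 0.9659i


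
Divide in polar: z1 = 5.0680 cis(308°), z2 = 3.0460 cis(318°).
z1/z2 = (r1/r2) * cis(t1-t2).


r = 5.0680 / 3.0460 = 1.6638
theta = 308° - 318° = -10° = 350° (mod 360)

1.6638 cis(350°)


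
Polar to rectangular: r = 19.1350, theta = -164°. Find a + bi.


a = 19.1350*cos(-164°) = 19.1350*(-0.96126) = -18.3937
b = 19.1350*sin(-164°) = 19.1350*(-0.275637) = -5.2743

-18.3937 - 5.2743i


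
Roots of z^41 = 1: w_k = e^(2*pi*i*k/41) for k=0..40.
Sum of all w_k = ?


The sum of all 41th roots of unity is 0.
Geometric series: (1 - w^41)/(1 - w) = (1-1)/(1-w) = 0 since w^41 = 1, w ≠ 1.
Alternatively: coefficient of z^40 in z^41 - 1 is 0.

0


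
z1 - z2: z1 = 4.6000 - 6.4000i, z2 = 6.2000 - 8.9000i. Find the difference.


Real: 4.6 - 6.2 = -1.6
Imag: -6.4 + 8.9 = 2.5

-1.6000 + 2.5000i


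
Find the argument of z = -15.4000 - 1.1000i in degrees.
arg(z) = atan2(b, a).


Re = -15.4, Im = -1.1
arg = atan2(-1.1, -15.4) = -175.9144 degrees

arg(z) = -175.9144 degrees


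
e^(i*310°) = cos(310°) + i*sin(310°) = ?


cos(310°) = 0.6428
sin(310°) = -0.7660

e^(i*310°) = 0.6428 - 0.7660i


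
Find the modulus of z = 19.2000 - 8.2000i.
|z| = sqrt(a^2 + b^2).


|z| = sqrt(19.2^2 + (-8.2)^2) = sqrt(368.64 + 67.24) = sqrt(435.88) = 20.8777

|z| = 20.8777


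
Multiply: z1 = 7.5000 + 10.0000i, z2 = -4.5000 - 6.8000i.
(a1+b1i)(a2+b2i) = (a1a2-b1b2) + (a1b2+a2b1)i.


Real = 7.5*(-4.5) - 10*(-6.8) = -33.75 - (-68) = 34.25
Imag = 7.5*(-6.8) - (4.5)*10 = -51 - (45) = -96

34.2500 - 96.0000i


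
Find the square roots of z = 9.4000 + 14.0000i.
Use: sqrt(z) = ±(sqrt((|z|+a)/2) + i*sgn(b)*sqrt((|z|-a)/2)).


|z| = sqrt(88.36+196) = 16.8630
sqrt((|z|+a)/2) = sqrt((16.8630+9.4)/2) = sqrt(13.1315) = 3.6237
sqrt((|z|-a)/2) = sqrt((16.8630-9.4)/2) = sqrt(3.7315) = 1.9317

±(3.6237 + 1.9317i) i.e. 3.6237 + 1.9317i and -3.6237 - 1.9317i


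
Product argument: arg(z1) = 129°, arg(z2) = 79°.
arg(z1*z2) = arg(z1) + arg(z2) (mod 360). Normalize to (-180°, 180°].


arg(z1*z2) = 129° + 79° = 208°
Normalized to (-180°, 180°]: -152°

-152°


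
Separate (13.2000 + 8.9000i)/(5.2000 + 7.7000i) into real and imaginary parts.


Multiply by conjugate: (13.2000 + 8.9000i)(5.2000 - 7.7000i) / (5.2^2 + 7.7^2)
Numerator real = 13.2*5.2 + 8.9*7.7 = 137.17
Numerator imag = 8.9*5.2 - 13.2*7.7 = -55.36
Denominator = 86.33
Re(z) = 137.17/86.33 = 1.5889
Im(z) = -55.36/86.33 = -0.6413

Re(z) = 1.5889, Im(z) = -0.6413


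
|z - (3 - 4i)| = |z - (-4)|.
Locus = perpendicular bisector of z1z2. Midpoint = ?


Equal distances means the locus is the perpendicular bisector of z1 and z2.
Midpoint = ((3+(-4))/2, (-4+0)/2) = (-0.5000, -2.0000)

Perpendicular bisector through (-0.5000, -2.0000)


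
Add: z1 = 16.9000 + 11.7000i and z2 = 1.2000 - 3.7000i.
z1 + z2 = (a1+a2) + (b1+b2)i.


Real: 16.9 + 1.2 = 18.1
Imag: 11.7 - 3.7 = 8

18.1000 + 8.0000i


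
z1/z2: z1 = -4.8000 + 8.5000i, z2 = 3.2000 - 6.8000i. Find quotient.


Conjugate of z2 = 3.2000 + 6.8000i
Numerator: (-4.8000 + 8.5000i)(3.2000 + 6.8000i) = -73.1600 - 5.4400i
Denominator: 3.2^2 + (-6.8)^2 = 56.48
Result = (-73.1600 - 5.4400i)/56.48

-1.2953 - 0.0963i


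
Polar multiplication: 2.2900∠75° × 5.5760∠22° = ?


r = 2.2900 * 5.5760 = 12.7690
theta = 75° + 22° = 97° = 97° (mod 360)

12.7690 cis(97°)


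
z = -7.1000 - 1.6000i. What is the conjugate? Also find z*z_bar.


z_bar = -7.1000 + 1.6000i
z*z_bar = (-7.1)^2 + (-1.6)^2 = 50.41 + 2.56 = 52.97

z_bar = -7.1000 + 1.6000i, z*z_bar = 52.97


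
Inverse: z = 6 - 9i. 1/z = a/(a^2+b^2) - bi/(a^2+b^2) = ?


|z|^2 = 36+81 = 117
1/z = (6 + 9i)/117

1/z = 0.0513 + 0.0769i


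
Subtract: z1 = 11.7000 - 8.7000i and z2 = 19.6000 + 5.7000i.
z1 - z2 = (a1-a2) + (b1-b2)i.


Real: 11.7 - 19.6 = -7.9
Imag: -8.7 - 5.7 = -14.4

-7.9000 - 14.4000i


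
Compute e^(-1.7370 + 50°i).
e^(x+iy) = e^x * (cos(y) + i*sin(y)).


e^-1.7370 = 0.17605
cos(50°) = 0.6428
sin(50°) = 0.766
Real = 0.17605*0.6428 = 0.1132
Imag = 0.17605*0.766 = 0.1349

0.1132 + 0.1349i


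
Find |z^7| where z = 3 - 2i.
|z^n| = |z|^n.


|z| = sqrt(9+4) = sqrt(13) = 3.6056
|z^7| = |z|^7 = (sqrt(13))^7 = 13^3 * sqrt(13) = 2197*sqrt(13)

|z^7| = 2197*sqrt(13) ≈ 7921.3962


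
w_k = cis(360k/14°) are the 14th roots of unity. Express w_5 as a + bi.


Angle = 360*5/14 = 128.5714°
a = cos(128.5714°) = -0.6235
b = sin(128.5714°) = 0.7818

-0.6235 + 0.7818i


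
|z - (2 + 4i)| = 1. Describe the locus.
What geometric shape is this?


|z - z0| = r is a circle with center z0 and radius r.
Center = (2, 4), radius = 1

Circle with center (2, 4) and radius 1


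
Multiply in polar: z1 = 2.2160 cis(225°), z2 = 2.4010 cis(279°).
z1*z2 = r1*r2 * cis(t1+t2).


r = 2.2160 * 2.4010 = 5.3206
theta = 225° + 279° = 504° = 144° (mod 360)

5.3206 cis(144°)


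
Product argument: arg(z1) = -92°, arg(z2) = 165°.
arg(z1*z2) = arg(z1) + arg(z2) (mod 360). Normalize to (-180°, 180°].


arg(z1*z2) = -92° + 165° = 73°
Normalized to (-180°, 180°]: 73°

73°


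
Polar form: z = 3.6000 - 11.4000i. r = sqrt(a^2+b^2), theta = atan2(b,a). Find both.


r = sqrt(12.96+129.96) = sqrt(142.92) = 11.9549
theta = atan2(-11.4, 3.6) = -72.4744 degrees

r = 11.9549, theta = -72.4744 degrees


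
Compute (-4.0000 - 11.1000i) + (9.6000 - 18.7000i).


Real: -4 + 9.6 = 5.6
Imag: -11.1 - 18.7 = -29.8

5.6000 - 29.8000i


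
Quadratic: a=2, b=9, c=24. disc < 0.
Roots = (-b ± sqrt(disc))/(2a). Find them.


disc = 9^2 - 4*2*24 = 81 - 192 = -111
sqrt(|disc|) = sqrt(111) = 10.5357
Real part = -9/(2*2) = -2.2500
Imag part = 10.5357/(2*2) = 2.6339

-2.2500 ± 2.6339i


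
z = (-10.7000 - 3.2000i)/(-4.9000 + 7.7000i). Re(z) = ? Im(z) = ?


Multiply by conjugate: (-10.7000 - 3.2000i)(-4.9000 - 7.7000i) / ((-4.9)^2 + 7.7^2)
Numerator real = -10.7*(-4.9) - (3.2)*7.7 = 27.79
Numerator imag = -3.2*(-4.9) - (-10.7)*7.7 = 98.07
Denominator = 83.3
Re(z) = 27.79/83.3 = 0.3336
Im(z) = 98.07/83.3 = 1.1773

Re(z) = 0.3336, Im(z) = 1.1773


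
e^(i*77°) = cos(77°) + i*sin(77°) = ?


cos(77°) = 0.2250
sin(77°) = 0.9744

e^(i*77°) = 0.2250 + 0.9744i


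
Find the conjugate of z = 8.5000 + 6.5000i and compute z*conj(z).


z_bar = 8.5000 - 6.5000i
z*z_bar = 8.5^2 + 6.5^2 = 72.25 + 42.25 = 114.5

z_bar = 8.5000 - 6.5000i, z*z_bar = 114.5


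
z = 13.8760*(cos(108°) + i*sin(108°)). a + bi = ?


a = 13.8760*cos(108°) = 13.8760*(-0.309017) = -4.2879
b = 13.8760*sin(108°) = 13.8760*0.95106 = 13.1969

-4.2879 + 13.1969i


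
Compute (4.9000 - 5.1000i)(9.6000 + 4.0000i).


Real = 4.9*9.6 - (-5.1)*4 = 47.04 - (-20.4) = 67.44
Imag = 4.9*4 + 9.6*(-5.1) = 19.6 - (48.96) = -29.36

67.4400 - 29.3600i


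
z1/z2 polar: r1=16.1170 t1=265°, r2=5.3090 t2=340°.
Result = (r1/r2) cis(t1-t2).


r = 16.1170 / 5.3090 = 3.0358
theta = 265° - 340° = -75° = 285° (mod 360)

3.0358 cis(285°)


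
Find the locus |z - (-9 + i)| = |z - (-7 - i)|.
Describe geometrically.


Equal distances means the locus is the perpendicular bisector of z1 and z2.
Midpoint = ((-9+(-7))/2, (1+(-1))/2) = (-8.0000, 0)

Perpendicular bisector through (-8.0000, 0)


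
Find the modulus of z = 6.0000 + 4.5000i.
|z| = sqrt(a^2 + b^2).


|z| = sqrt(6^2 + 4.5^2) = sqrt(36 + 20.25) = sqrt(56.25) = 7.5000

|z| = 7.5000


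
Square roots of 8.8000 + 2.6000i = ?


|z| = sqrt(77.44+6.76) = 9.1761
sqrt((|z|+a)/2) = sqrt((9.1761+8.8)/2) = sqrt(8.9880) = 2.9980
sqrt((|z|-a)/2) = sqrt((9.1761-8.8)/2) = sqrt(0.1880) = 0.4336

±(2.9980 + 0.4336i) i.e. 2.9980 + 0.4336i and -2.9980 - 0.4336i


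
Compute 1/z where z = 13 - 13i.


|z|^2 = 169+169 = 338
1/z = (13 + 13i)/338

1/z = 0.0385 + 0.0385i


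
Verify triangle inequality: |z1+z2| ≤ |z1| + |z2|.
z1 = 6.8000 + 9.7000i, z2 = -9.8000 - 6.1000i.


|z1| = sqrt(6.8^2 + 9.7^2) = sqrt(140.33) = 11.8461
|z2| = sqrt((-9.8)^2 + (-6.1)^2) = sqrt(133.25) = 11.5434
z1+z2 = -3.0000 + 3.6000i
|z1+z2| = sqrt(21.96) = 4.6861
|z1|+|z2| = 11.8461 + 11.5434 = 23.3895

|z1+z2| = 4.6861 ≤ |z1|+|z2| = 23.3895 (verified)


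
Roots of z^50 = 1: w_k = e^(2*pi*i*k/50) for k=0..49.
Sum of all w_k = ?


The sum of all 50th roots of unity is 0.
Geometric series: (1 - w^50)/(1 - w) = (1-1)/(1-w) = 0 since w^50 = 1, w ≠ 1.
Alternatively: coefficient of z^49 in z^50 - 1 is 0.

0


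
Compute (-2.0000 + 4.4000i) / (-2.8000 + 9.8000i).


Conjugate of z2 = -2.8000 - 9.8000i
Numerator: (-2.0000 + 4.4000i)(-2.8000 - 9.8000i) = 48.7200 + 7.2800i
Denominator: (-2.8)^2 + 9.8^2 = 103.88
Result = (48.7200 + 7.2800i)/103.88

0.4690 + 0.0701i


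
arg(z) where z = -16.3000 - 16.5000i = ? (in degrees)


Re = -16.3, Im = -16.5
arg = atan2(-16.5, -16.3) = -134.6506 degrees

arg(z) = -134.6506 degrees


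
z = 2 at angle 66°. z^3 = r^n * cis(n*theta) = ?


r^3 = 2^3 = 8
n*theta = 3*66° = 198° = 198° (mod 360)
a = 8*cos(198°) = -7.6085
b = 8*sin(198°) = -2.4721

8 cis(198°) = -7.6085 - 2.4721i


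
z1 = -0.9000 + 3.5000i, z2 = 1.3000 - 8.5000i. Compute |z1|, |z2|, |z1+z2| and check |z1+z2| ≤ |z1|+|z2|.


|z1| = sqrt((-0.9)^2 + 3.5^2) = sqrt(13.06) = 3.6139
|z2| = sqrt(1.3^2 + (-8.5)^2) = sqrt(73.94) = 8.5988
z1+z2 = 0.4000 - 5.0000i
|z1+z2| = sqrt(25.16) = 5.0160
|z1|+|z2| = 3.6139 + 8.5988 = 12.2127

|z1+z2| = 5.0160 ≤ |z1|+|z2| = 12.2127 (verified)


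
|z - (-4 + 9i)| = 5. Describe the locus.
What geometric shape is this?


|z - z0| = r is a circle with center z0 and radius r.
Center = (-4, 9), radius = 5

Circle with center (-4, 9) and radius 5


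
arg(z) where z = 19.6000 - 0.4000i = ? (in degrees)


Re = 19.6, Im = -0.4
arg = atan2(-0.4, 19.6) = -1.1691 degrees

arg(z) = -1.1691 degrees


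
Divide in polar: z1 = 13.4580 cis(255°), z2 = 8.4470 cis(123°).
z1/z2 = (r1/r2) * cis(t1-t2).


r = 13.4580 / 8.4470 = 1.5932
theta = 255° - 123° = 132° = 132° (mod 360)

1.5932 cis(132°)


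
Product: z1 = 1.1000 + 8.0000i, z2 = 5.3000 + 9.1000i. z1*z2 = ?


Real = 1.1*5.3 - 8*9.1 = 5.83 - 72.8 = -66.97
Imag = 1.1*9.1 + 5.3*8 = 10.01 + 42.4 = 52.41

-66.9700 + 52.4100i


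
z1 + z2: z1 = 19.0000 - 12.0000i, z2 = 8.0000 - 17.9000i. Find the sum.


Real: 19 + 8 = 27
Imag: -12 - 17.9 = -29.9

27.0000 - 29.9000i


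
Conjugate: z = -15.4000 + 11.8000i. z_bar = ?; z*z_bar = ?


z_bar = -15.4000 - 11.8000i
z*z_bar = (-15.4)^2 + 11.8^2 = 237.16 + 139.24 = 376.4

z_bar = -15.4000 - 11.8000i, z*z_bar = 376.4


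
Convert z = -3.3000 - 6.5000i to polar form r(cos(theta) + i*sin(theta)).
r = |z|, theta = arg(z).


r = sqrt(10.89+42.25) = sqrt(53.14) = 7.2897
theta = atan2(-6.5, -3.3) = -116.9166 degrees

r = 7.2897, theta = -116.9166 degrees


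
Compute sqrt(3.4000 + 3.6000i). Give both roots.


|z| = sqrt(11.56+12.96) = 4.9518
sqrt((|z|+a)/2) = sqrt((4.9518+3.4)/2) = sqrt(4.1759) = 2.0435
sqrt((|z|-a)/2) = sqrt((4.9518-3.4)/2) = sqrt(0.7759) = 0.8808

±(2.0435 + 0.8808i) i.e. 2.0435 + 0.8808i and -2.0435 - 0.8808i


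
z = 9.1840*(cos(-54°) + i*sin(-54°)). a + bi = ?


a = 9.1840*cos(-54°) = 9.1840*0.587785 = 5.3982
b = 9.1840*sin(-54°) = 9.1840*(-0.80902) = -7.4300

5.3982 - 7.4300i


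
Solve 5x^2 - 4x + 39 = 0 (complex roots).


disc = (-4)^2 - 4*5*39 = 16 - 780 = -764
sqrt(|disc|) = sqrt(764) = 27.6405
Real part = 4/(2*5) = 0.4000
Imag part = 27.6405/(2*5) = 2.7641

0.4000 ± 2.7641i


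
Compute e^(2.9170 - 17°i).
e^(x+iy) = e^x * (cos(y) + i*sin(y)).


e^2.9170 = 18.4857
cos(-17°) = 0.956305
sin(-17°) = -0.29237
Real = 18.4857*0.956305 = 17.6780
Imag = 18.4857*(-0.29237) = -5.4047

17.6780 - 5.4047i


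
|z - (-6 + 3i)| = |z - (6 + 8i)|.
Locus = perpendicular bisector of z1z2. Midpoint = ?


Equal distances means the locus is the perpendicular bisector of z1 and z2.
Midpoint = ((-6+6)/2, (3+8)/2) = (0, 5.5000)

Perpendicular bisector through (0, 5.5000)


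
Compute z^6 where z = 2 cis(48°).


r^6 = 2^6 = 64
n*theta = 6*48° = 288° = 288° (mod 360)
a = 64*cos(288°) = 19.7771
b = 64*sin(288°) = -60.8676

64 cis(288°) = 19.7771 - 60.8676i


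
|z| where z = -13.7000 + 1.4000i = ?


|z| = sqrt((-13.7)^2 + 1.4^2) = sqrt(187.69 + 1.96) = sqrt(189.65) = 13.7713

|z| = 13.7713


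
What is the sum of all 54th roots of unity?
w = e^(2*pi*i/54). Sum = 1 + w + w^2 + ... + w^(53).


The sum of all 54th roots of unity is 0.
Geometric series: (1 - w^54)/(1 - w) = (1-1)/(1-w) = 0 since w^54 = 1, w ≠ 1.
Alternatively: coefficient of z^53 in z^54 - 1 is 0.

0


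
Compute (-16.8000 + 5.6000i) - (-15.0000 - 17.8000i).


Real: -16.8 + 15 = -1.8
Imag: 5.6 + 17.8 = 23.4

-1.8000 + 23.4000i


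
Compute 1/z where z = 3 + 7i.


|z|^2 = 9+49 = 58
1/z = (3 - 7i)/58

1/z = 0.0517 - 0.1207i


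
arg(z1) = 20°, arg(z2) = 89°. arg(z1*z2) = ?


arg(z1*z2) = 20° + 89° = 109°
Normalized to (-180°, 180°]: 109°

109°


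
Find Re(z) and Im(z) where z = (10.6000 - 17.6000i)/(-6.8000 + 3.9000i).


Multiply by conjugate: (10.6000 - 17.6000i)(-6.8000 - 3.9000i) / ((-6.8)^2 + 3.9^2)
Numerator real = 10.6*(-6.8) - (17.6)*3.9 = -140.72
Numerator imag = -17.6*(-6.8) - 10.6*3.9 = 78.34
Denominator = 61.45
Re(z) = -140.72/61.45 = -2.2900
Im(z) = 78.34/61.45 = 1.2749

Re(z) = -2.2900, Im(z) = 1.2749


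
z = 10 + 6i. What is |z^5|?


|z| = sqrt(100+36) = sqrt(136) = 11.6619
|z^5| = |z|^5 = (sqrt(136))^5 = 136^2 * sqrt(136) = 18496*sqrt(136)

|z^5| = 18496*sqrt(136) ≈ 215698.5725


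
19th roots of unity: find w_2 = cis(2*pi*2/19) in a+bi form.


Angle = 360*2/19 = 37.8947°
a = cos(37.8947°) = 0.7891
b = sin(37.8947°) = 0.6142

0.7891 + 0.6142i


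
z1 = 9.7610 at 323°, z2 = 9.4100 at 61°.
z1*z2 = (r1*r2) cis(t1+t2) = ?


r = 9.7610 * 9.4100 = 91.8510
theta = 323° + 61° = 384° = 24° (mod 360)

91.8510 cis(24°)


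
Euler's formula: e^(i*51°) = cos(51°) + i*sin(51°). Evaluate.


cos(51°) = 0.6293
sin(51°) = 0.7771

e^(i*51°) = 0.6293 + 0.7771i


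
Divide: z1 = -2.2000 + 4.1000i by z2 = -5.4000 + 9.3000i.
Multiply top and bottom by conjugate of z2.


Conjugate of z2 = -5.4000 - 9.3000i
Numerator: (-2.2000 + 4.1000i)(-5.4000 - 9.3000i) = 50.0100 - 1.6800i
Denominator: (-5.4)^2 + 9.3^2 = 115.65
Result = (50.0100 - 1.6800i)/115.65

0.4324 - 0.0145i


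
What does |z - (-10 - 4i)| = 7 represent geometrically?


|z - z0| = r is a circle with center z0 and radius r.
Center = (-10, -4), radius = 7

Circle with center (-10, -4) and radius 7


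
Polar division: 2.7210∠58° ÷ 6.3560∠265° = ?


r = 2.7210 / 6.3560 = 0.4281
theta = 58° - 265° = -207° = 153° (mod 360)

0.4281 cis(153°)


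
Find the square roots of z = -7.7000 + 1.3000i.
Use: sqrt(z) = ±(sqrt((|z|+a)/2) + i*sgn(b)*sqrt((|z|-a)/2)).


|z| = sqrt(59.29+1.69) = 7.8090
sqrt((|z|+a)/2) = sqrt((7.8090+(-7.7))/2) = sqrt(0.0545) = 0.2334
sqrt((|z|-a)/2) = sqrt((7.8090-(-7.7))/2) = sqrt(7.7545) = 2.7847

±(0.2334 + 2.7847i) i.e. 0.2334 + 2.7847i and -0.2334 - 2.7847i


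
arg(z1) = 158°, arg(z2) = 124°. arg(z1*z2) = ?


arg(z1*z2) = 158° + 124° = 282°
Normalized to (-180°, 180°]: -78°

-78°


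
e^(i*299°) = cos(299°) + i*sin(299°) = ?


cos(299°) = 0.4848
sin(299°) = -0.8746

e^(i*299°) = 0.4848 - 0.8746i


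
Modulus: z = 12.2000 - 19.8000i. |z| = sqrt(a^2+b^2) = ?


|z| = sqrt(12.2^2 + (-19.8)^2) = sqrt(148.84 + 392.04) = sqrt(540.88) = 23.2568

|z| = 23.2568


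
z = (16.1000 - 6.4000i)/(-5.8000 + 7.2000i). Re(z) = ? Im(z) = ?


Multiply by conjugate: (16.1000 - 6.4000i)(-5.8000 - 7.2000i) / ((-5.8)^2 + 7.2^2)
Numerator real = 16.1*(-5.8) - (6.4)*7.2 = -139.46
Numerator imag = -6.4*(-5.8) - 16.1*7.2 = -78.8
Denominator = 85.48
Re(z) = -139.46/85.48 = -1.6315
Im(z) = -78.8/85.48 = -0.9219

Re(z) = -1.6315, Im(z) = -0.9219


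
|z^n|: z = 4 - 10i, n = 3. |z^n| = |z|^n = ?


|z| = sqrt(16+100) = sqrt(116) = 10.7703
|z^3| = |z|^3 = (sqrt(116))^3 = 116*sqrt(116)

|z^3| = 116*sqrt(116) ≈ 1249.3582


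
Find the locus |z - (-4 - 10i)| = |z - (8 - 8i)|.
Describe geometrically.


Equal distances means the locus is the perpendicular bisector of z1 and z2.
Midpoint = ((-4+8)/2, (-10+(-8))/2) = (2.0000, -9.0000)

Perpendicular bisector through (2.0000, -9.0000)


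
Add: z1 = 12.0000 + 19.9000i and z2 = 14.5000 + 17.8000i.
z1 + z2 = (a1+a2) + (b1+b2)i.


Real: 12 + 14.5 = 26.5
Imag: 19.9 + 17.8 = 37.7

26.5000 + 37.7000i


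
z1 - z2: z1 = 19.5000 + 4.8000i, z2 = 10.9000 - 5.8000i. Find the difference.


Real: 19.5 - 10.9 = 8.6
Imag: 4.8 + 5.8 = 10.6

8.6000 + 10.6000i


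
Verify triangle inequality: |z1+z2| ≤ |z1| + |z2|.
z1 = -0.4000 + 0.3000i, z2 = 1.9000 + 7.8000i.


|z1| = sqrt((-0.4)^2 + 0.3^2) = sqrt(0.25) = 0.5000
|z2| = sqrt(1.9^2 + 7.8^2) = sqrt(64.45) = 8.0281
z1+z2 = 1.5000 + 8.1000i
|z1+z2| = sqrt(67.86) = 8.2377
|z1|+|z2| = 0.5000 + 8.0281 = 8.5281

|z1+z2| = 8.2377 ≤ |z1|+|z2| = 8.5281 (verified)


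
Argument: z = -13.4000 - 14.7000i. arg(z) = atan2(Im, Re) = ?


Re = -13.4, Im = -14.7
arg = atan2(-14.7, -13.4) = -132.3512 degrees

arg(z) = -132.3512 degrees


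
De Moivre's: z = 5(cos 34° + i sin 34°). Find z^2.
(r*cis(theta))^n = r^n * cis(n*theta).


r^2 = 5^2 = 25
n*theta = 2*34° = 68° = 68° (mod 360)
a = 25*cos(68°) = 9.3652
b = 25*sin(68°) = 23.1796

25 cis(68°) = 9.3652 + 23.1796i


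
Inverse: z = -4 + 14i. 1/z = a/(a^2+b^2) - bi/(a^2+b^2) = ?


|z|^2 = 16+196 = 212
1/z = (-4 - 14i)/212

1/z = -0.0189 - 0.0660i


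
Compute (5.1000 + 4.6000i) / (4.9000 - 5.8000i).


Conjugate of z2 = 4.9000 + 5.8000i
Numerator: (5.1000 + 4.6000i)(4.9000 + 5.8000i) = -1.6900 + 52.1200i
Denominator: 4.9^2 + (-5.8)^2 = 57.65
Result = (-1.6900 + 52.1200i)/57.65

-0.0293 + 0.9041i


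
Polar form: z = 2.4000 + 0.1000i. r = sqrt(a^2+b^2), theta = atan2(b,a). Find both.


r = sqrt(5.76+0.01) = sqrt(5.77) = 2.4021
theta = atan2(0.1, 2.4) = 2.3859 degrees

r = 2.4021, theta = 2.3859 degrees


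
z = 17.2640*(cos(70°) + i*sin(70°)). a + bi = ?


a = 17.2640*cos(70°) = 17.2640*0.34202 = 5.9046
b = 17.2640*sin(70°) = 17.2640*0.939693 = 16.2229

5.9046 + 16.2229i


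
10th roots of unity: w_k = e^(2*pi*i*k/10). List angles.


The 10th roots of unity are cis(360k/10°) for k=0..9
Angle step = 360/10 = 36°
Primitive root: cis(36°)
Primitive root = 0.8090 + 0.5878i

10 roots at angles: 0°, 36°, 72°, 108°, 144°, 180°, 216°, 252°, 288°, 324°


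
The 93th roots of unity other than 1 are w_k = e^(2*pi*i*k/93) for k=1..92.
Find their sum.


With w = e^(2*pi*i/93), all 93 of the 93th roots of unity w^0 = 1, w, ..., w^(92) sum to 0: 1 + w + ... + w^(92) = (1 - w^93)/(1 - w) = 0 since w^93 = 1, w ≠ 1.
Removing the root 1: w + w^2 + ... + w^(92) = 0 - 1 = -1

Sum = -1


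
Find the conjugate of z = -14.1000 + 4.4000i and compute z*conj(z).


z_bar = -14.1000 - 4.4000i
z*z_bar = (-14.1)^2 + 4.4^2 = 198.81 + 19.36 = 218.17

z_bar = -14.1000 - 4.4000i, z*z_bar = 218.17


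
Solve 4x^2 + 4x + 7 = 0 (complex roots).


disc = 4^2 - 4*4*7 = 16 - 112 = -96
sqrt(|disc|) = sqrt(96) = 9.7980
Real part = -4/(2*4) = -0.5000
Imag part = 9.7980/(2*4) = 1.2247

-0.5000 ± 1.2247i


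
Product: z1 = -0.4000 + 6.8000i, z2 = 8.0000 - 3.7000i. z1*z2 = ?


Real = -0.4*8 - 6.8*(-3.7) = -3.2 - (-25.16) = 21.96
Imag = -0.4*(-3.7) + 8*6.8 = 1.48 + 54.4 = 55.88

21.9600 + 55.8800i


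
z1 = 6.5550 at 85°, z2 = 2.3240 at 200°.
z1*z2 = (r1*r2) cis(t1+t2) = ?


r = 6.5550 * 2.3240 = 15.2338
theta = 85° + 200° = 285° = 285° (mod 360)

15.2338 cis(285°)


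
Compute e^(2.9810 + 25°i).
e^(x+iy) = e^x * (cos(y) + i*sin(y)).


e^2.9810 = 19.7075
cos(25°) = 0.90631
sin(25°) = 0.42262
Real = 19.7075*0.90631 = 17.8611
Imag = 19.7075*0.42262 = 8.3288

17.8611 + 8.3288i


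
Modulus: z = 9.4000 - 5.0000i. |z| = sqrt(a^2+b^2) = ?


|z| = sqrt(9.4^2 + (-5)^2) = sqrt(88.36 + 25) = sqrt(113.36) = 10.6471

|z| = 10.6471


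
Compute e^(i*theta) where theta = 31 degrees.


cos(31°) = 0.8572
sin(31°) = 0.5150

e^(i*31°) = 0.8572 + 0.5150i


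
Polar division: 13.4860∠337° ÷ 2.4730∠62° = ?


r = 13.4860 / 2.4730 = 5.4533
theta = 337° - 62° = 275° = 275° (mod 360)

5.4533 cis(275°)


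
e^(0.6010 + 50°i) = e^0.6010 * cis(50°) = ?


e^0.6010 = 1.8239
cos(50°) = 0.6428
sin(50°) = 0.76604
Real = 1.8239*0.6428 = 1.1724
Imag = 1.8239*0.76604 = 1.3972

1.1724 + 1.3972i


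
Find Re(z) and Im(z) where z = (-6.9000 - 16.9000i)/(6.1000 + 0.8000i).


Multiply by conjugate: (-6.9000 - 16.9000i)(6.1000 - 0.8000i) / (6.1^2 + 0.8^2)
Numerator real = -6.9*6.1 - (16.9)*0.8 = -55.61
Numerator imag = -16.9*6.1 - (-6.9)*0.8 = -97.57
Denominator = 37.85
Re(z) = -55.61/37.85 = -1.4692
Im(z) = -97.57/37.85 = -2.5778

Re(z) = -1.4692, Im(z) = -2.5778


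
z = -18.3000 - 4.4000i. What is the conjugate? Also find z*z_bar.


z_bar = -18.3000 + 4.4000i
z*z_bar = (-18.3)^2 + (-4.4)^2 = 334.89 + 19.36 = 354.25

z_bar = -18.3000 + 4.4000i, z*z_bar = 354.25


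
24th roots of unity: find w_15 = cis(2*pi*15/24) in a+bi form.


Angle = 360*15/24 = 225°
a = cos(225°) = -0.7071
b = sin(225°) = -0.7071

-0.7071 - 0.7071i


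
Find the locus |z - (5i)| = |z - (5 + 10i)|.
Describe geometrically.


Equal distances means the locus is the perpendicular bisector of z1 and z2.
Midpoint = ((0+5)/2, (5+10)/2) = (2.5000, 7.5000)

Perpendicular bisector through (2.5000, 7.5000)


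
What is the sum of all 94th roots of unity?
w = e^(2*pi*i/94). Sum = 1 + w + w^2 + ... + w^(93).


The sum of all 94th roots of unity is 0.
Geometric series: (1 - w^94)/(1 - w) = (1-1)/(1-w) = 0 since w^94 = 1, w ≠ 1.
Alternatively: coefficient of z^93 in z^94 - 1 is 0.

0


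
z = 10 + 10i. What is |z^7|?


|z| = sqrt(100+100) = sqrt(200) = 14.1421
|z^7| = |z|^7 = (sqrt(200))^7 = 200^3 * sqrt(200) = 8000000*sqrt(200)

|z^7| = 8000000*sqrt(200) ≈ 113137084.9898


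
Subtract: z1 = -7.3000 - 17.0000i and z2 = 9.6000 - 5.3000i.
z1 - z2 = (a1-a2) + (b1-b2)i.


Real: -7.3 - 9.6 = -16.9
Imag: -17 + 5.3 = -11.7

-16.9000 - 11.7000i


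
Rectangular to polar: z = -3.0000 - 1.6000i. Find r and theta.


r = sqrt(9+2.56) = sqrt(11.56) = 3.4000
theta = atan2(-1.6, -3) = -151.9275 degrees

r = 3.4000, theta = -151.9275 degrees


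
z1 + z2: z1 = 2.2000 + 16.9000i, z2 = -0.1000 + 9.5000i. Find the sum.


Real: 2.2 - 0.1 = 2.1
Imag: 16.9 + 9.5 = 26.4

2.1000 + 26.4000i


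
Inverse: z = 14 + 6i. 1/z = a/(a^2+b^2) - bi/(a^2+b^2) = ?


|z|^2 = 196+36 = 232
1/z = (14 - 6i)/232

1/z = 0.0603 - 0.0259i


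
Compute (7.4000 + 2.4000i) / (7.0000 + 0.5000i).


Conjugate of z2 = 7.0000 - 0.5000i
Numerator: (7.4000 + 2.4000i)(7.0000 - 0.5000i) = 53.0000 + 13.1000i
Denominator: 7^2 + 0.5^2 = 49.25
Result = (53.0000 + 13.1000i)/49.25

1.0761 + 0.2660i


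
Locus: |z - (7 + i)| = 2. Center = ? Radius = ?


|z - z0| = r is a circle with center z0 and radius r.
Center = (7, 1), radius = 2

Circle with center (7, 1) and radius 2


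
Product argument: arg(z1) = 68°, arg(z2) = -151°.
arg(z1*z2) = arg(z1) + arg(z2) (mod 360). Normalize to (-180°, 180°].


arg(z1*z2) = 68° - 151° = -83°
Normalized to (-180°, 180°]: -83°

-83°


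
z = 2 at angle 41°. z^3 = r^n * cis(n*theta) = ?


r^3 = 2^3 = 8
n*theta = 3*41° = 123° = 123° (mod 360)
a = 8*cos(123°) = -4.3571
b = 8*sin(123°) = 6.7094

8 cis(123°) = -4.3571 + 6.7094i


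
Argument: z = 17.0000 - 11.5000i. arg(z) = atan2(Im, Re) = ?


Re = 17, Im = -11.5
arg = atan2(-11.5, 17) = -34.0772 degrees

arg(z) = -34.0772 degrees


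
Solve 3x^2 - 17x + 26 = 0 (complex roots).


disc = (-17)^2 - 4*3*26 = 289 - 312 = -23
sqrt(|disc|) = sqrt(23) = 4.7958
Real part = 17/(2*3) = 2.8333
Imag part = 4.7958/(2*3) = 0.7993

2.8333 ± 0.7993i


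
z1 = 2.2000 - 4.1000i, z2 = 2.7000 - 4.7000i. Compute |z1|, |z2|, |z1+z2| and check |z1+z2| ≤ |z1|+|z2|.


|z1| = sqrt(2.2^2 + (-4.1)^2) = sqrt(21.65) = 4.6530
|z2| = sqrt(2.7^2 + (-4.7)^2) = sqrt(29.38) = 5.4203
z1+z2 = 4.9000 - 8.8000i
|z1+z2| = sqrt(101.45) = 10.0722
|z1|+|z2| = 4.6530 + 5.4203 = 10.0733

|z1+z2| = 10.0722 ≤ |z1|+|z2| = 10.0733 (verified)


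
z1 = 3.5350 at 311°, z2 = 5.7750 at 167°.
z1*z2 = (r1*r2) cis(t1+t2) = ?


r = 3.5350 * 5.7750 = 20.4146
theta = 311° + 167° = 478° = 118° (mod 360)

20.4146 cis(118°)


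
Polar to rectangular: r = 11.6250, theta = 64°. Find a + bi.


a = 11.6250*cos(64°) = 11.6250*0.43837 = 5.0961
b = 11.6250*sin(64°) = 11.6250*0.898794 = 10.4485

5.0961 + 10.4485i


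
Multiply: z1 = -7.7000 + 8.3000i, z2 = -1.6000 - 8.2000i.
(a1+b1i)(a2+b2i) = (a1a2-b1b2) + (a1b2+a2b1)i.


Real = -7.7*(-1.6) - 8.3*(-8.2) = 12.32 - (-68.06) = 80.38
Imag = -7.7*(-8.2) - (1.6)*8.3 = 63.14 - (13.28) = 49.86

80.3800 + 49.8600i


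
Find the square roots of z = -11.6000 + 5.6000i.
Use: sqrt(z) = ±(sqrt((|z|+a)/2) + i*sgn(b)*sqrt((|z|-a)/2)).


|z| = sqrt(134.56+31.36) = 12.8810
sqrt((|z|+a)/2) = sqrt((12.8810+(-11.6))/2) = sqrt(0.6405) = 0.8003
sqrt((|z|-a)/2) = sqrt((12.8810-(-11.6))/2) = sqrt(12.2405) = 3.4986

±(0.8003 + 3.4986i) i.e. 0.8003 + 3.4986i and -0.8003 - 3.4986i


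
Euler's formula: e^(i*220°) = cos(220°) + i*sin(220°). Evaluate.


cos(220°) = -0.7660
sin(220°) = -0.6428

e^(i*220°) = -0.7660 - 0.6428i


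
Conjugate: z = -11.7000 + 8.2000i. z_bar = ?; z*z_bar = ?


z_bar = -11.7000 - 8.2000i
z*z_bar = (-11.7)^2 + 8.2^2 = 136.89 + 67.24 = 204.13

z_bar = -11.7000 - 8.2000i, z*z_bar = 204.13


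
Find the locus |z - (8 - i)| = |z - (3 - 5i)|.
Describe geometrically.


Equal distances means the locus is the perpendicular bisector of z1 and z2.
Midpoint = ((8+3)/2, (-1+(-5))/2) = (5.5000, -3.0000)

Perpendicular bisector through (5.5000, -3.0000)


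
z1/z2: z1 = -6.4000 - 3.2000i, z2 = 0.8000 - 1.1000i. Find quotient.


Conjugate of z2 = 0.8000 + 1.1000i
Numerator: (-6.4000 - 3.2000i)(0.8000 + 1.1000i) = -1.6000 - 9.6000i
Denominator: 0.8^2 + (-1.1)^2 = 1.85
Result = (-1.6000 - 9.6000i)/1.85

-0.8649 - 5.1892i


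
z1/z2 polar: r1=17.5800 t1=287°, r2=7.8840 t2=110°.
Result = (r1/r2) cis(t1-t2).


r = 17.5800 / 7.8840 = 2.2298
theta = 287° - 110° = 177° = 177° (mod 360)

2.2298 cis(177°)


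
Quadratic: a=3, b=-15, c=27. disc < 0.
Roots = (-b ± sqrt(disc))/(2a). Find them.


disc = (-15)^2 - 4*3*27 = 225 - 324 = -99
sqrt(|disc|) = sqrt(99) = 9.9499
Real part = 15/(2*3) = 2.5000
Imag part = 9.9499/(2*3) = 1.6583

2.5000 ± 1.6583i


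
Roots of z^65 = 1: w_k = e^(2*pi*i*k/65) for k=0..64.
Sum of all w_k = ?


The sum of all 65th roots of unity is 0.
Geometric series: (1 - w^65)/(1 - w) = (1-1)/(1-w) = 0 since w^65 = 1, w ≠ 1.
Alternatively: coefficient of z^64 in z^65 - 1 is 0.

0


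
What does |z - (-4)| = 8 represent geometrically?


|z - z0| = r is a circle with center z0 and radius r.
Center = (-4, 0), radius = 8

Circle with center (-4, 0) and radius 8


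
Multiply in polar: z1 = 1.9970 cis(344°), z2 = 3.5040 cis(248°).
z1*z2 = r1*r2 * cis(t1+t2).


r = 1.9970 * 3.5040 = 6.9975
theta = 344° + 248° = 592° = 232° (mod 360)

6.9975 cis(232°)


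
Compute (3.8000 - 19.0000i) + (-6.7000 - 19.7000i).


Real: 3.8 - 6.7 = -2.9
Imag: -19 - 19.7 = -38.7

-2.9000 - 38.7000i


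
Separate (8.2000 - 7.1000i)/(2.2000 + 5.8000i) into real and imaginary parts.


Multiply by conjugate: (8.2000 - 7.1000i)(2.2000 - 5.8000i) / (2.2^2 + 5.8^2)
Numerator real = 8.2*2.2 - (7.1)*5.8 = -23.14
Numerator imag = -7.1*2.2 - 8.2*5.8 = -63.18
Denominator = 38.48
Re(z) = -23.14/38.48 = -0.6014
Im(z) = -63.18/38.48 = -1.6419

Re(z) = -0.6014, Im(z) = -1.6419


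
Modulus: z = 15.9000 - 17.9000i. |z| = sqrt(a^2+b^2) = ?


|z| = sqrt(15.9^2 + (-17.9)^2) = sqrt(252.81 + 320.41) = sqrt(573.22) = 23.9420

|z| = 23.9420


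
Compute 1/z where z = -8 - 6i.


|z|^2 = 64+36 = 100
1/z = (-8 + 6i)/100

1/z = -0.0800 + 0.0600i


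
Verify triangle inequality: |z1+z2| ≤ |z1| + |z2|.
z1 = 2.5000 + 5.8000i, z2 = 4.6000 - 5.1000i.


|z1| = sqrt(2.5^2 + 5.8^2) = sqrt(39.89) = 6.3159
|z2| = sqrt(4.6^2 + (-5.1)^2) = sqrt(47.17) = 6.8680
z1+z2 = 7.1000 + 0.7000i
|z1+z2| = sqrt(50.9) = 7.1344
|z1|+|z2| = 6.3159 + 6.8680 = 13.1839

|z1+z2| = 7.1344 ≤ |z1|+|z2| = 13.1839 (verified)


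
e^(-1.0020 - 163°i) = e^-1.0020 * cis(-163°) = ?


e^-1.0020 = 0.3671
cos(-163°) = -0.9563
sin(-163°) = -0.2924
Real = 0.3671*(-0.9563) = -0.3511
Imag = 0.3671*(-0.2924) = -0.1073

-0.3511 - 0.1073i


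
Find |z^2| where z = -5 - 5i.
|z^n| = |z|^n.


|z| = sqrt(25+25) = sqrt(50) = 7.0711
|z^2| = |z|^2 = (sqrt(50))^2 = 50

|z^2| = 50


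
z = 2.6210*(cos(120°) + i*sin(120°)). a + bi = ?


a = 2.6210*cos(120°) = 2.6210*(-0.5) = -1.3105
b = 2.6210*sin(120°) = 2.6210*0.86603 = 2.2699

-1.3105 + 2.2699i


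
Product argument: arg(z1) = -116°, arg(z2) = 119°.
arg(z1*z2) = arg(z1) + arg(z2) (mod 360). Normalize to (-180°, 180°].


arg(z1*z2) = -116° + 119° = 3°
Normalized to (-180°, 180°]: 3°

3°


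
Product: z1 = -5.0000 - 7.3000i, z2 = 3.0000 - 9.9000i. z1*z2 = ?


Real = -5*3 - (-7.3)*(-9.9) = -15 - 72.27 = -87.27
Imag = -5*(-9.9) + 3*(-7.3) = 49.5 - (21.9) = 27.6

-87.2700 + 27.6000i


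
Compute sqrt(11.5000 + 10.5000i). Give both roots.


|z| = sqrt(132.25+110.25) = 15.5724
sqrt((|z|+a)/2) = sqrt((15.5724+11.5)/2) = sqrt(13.5362) = 3.6792
sqrt((|z|-a)/2) = sqrt((15.5724-11.5)/2) = sqrt(2.0362) = 1.4270

±(3.6792 + 1.4270i) i.e. 3.6792 + 1.4270i and -3.6792 - 1.4270i


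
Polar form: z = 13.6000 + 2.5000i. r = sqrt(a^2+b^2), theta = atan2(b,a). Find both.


r = sqrt(184.96+6.25) = sqrt(191.21) = 13.8279
theta = atan2(2.5, 13.6) = 10.4160 degrees

r = 13.8279, theta = 10.4160 degrees


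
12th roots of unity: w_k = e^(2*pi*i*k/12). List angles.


The 12th roots of unity are cis(360k/12°) for k=0..11
Angle step = 360/12 = 30°
Primitive root: cis(30°)
Primitive root = 0.8660 + 0.5000i

12 roots at angles: 0°, 30°, 60°, 90°, 120°, 150°, 180°, 210°, 240°, 270°, 300°, 330°


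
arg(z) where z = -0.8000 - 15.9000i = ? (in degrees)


Re = -0.8, Im = -15.9
arg = atan2(-15.9, -0.8) = -92.8804 degrees

arg(z) = -92.8804 degrees


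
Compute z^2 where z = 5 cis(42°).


r^2 = 5^2 = 25
n*theta = 2*42° = 84° = 84° (mod 360)
a = 25*cos(84°) = 2.6132
b = 25*sin(84°) = 24.8630

25 cis(84°) = 2.6132 + 24.8630i


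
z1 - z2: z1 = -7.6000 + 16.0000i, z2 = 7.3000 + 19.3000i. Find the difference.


Real: -7.6 - 7.3 = -14.9
Imag: 16 - 19.3 = -3.3

-14.9000 - 3.3000i


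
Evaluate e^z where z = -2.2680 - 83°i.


e^-2.2680 = 0.1035
cos(-83°) = 0.1219
sin(-83°) = -0.9925
Real = 0.1035*0.1219 = 0.0126
Imag = 0.1035*(-0.9925) = -0.1027

0.0126 - 0.1027i


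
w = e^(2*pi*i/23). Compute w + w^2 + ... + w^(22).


With w = e^(2*pi*i/23), all 23 of the 23th roots of unity w^0 = 1, w, ..., w^(22) sum to 0: 1 + w + ... + w^(22) = (1 - w^23)/(1 - w) = 0 since w^23 = 1, w ≠ 1.
Removing the root 1: w + w^2 + ... + w^(22) = 0 - 1 = -1

Sum = -1


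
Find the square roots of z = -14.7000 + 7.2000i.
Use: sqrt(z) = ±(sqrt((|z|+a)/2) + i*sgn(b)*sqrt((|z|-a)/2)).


|z| = sqrt(216.09+51.84) = 16.3686
sqrt((|z|+a)/2) = sqrt((16.3686+(-14.7))/2) = sqrt(0.8343) = 0.9134
sqrt((|z|-a)/2) = sqrt((16.3686-(-14.7))/2) = sqrt(15.5343) = 3.9414

±(0.9134 + 3.9414i) i.e. 0.9134 + 3.9414i and -0.9134 - 3.9414i


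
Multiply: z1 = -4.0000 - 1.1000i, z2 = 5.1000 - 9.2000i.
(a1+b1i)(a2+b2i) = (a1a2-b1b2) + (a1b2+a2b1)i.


Real = -4*5.1 - (-1.1)*(-9.2) = -20.4 - 10.12 = -30.52
Imag = -4*(-9.2) + 5.1*(-1.1) = 36.8 - (5.61) = 31.19

-30.5200 + 31.1900i
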